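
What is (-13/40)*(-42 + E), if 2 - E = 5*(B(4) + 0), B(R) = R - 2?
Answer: 65/4 ≈ 16.250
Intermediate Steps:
B(R) = -2 + R
E = -8 (E = 2 - 5*((-2 + 4) + 0) = 2 - 5*(2 + 0) = 2 - 5*2 = 2 - 1*10 = 2 - 10 = -8)
(-13/40)*(-42 + E) = (-13/40)*(-42 - 8) = -13*1/40*(-50) = -13/40*(-50) = 65/4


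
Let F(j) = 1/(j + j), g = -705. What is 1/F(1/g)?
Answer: -2/705 ≈ -0.0028369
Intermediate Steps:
F(j) = 1/(2*j)
1/F(1/g) = 1/(1/(2*(1/(-705)))) = 1/(1/(2*(-1/705))) = 1/((½)*(-705)) = 1/(-705/2) = -2/705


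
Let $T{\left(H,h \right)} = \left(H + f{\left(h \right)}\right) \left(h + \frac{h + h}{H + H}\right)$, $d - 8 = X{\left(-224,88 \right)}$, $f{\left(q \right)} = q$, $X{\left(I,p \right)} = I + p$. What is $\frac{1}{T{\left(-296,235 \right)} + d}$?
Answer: $- \frac{296}{4266713} \approx -6.9374 \cdot 10^{-5}$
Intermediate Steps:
$d = -128$ ($d = 8 + \left(-224 + 88\right) = 8 - 136 = -128$)
$T{\left(H,h \right)} = \left(H + h\right) \left(h + \frac{h}{H}\right)$ ($T{\left(H,h \right)} = \left(H + h\right) \left(h + \frac{h + h}{H + H}\right) = \left(H + h\right) \left(h + \frac{2 h}{2 H}\right) = \left(H + h\right) \left(h + 2 h \frac{1}{2 H}\right) = \left(H + h\right) \left(h + \frac{h}{H}\right)$)
$\frac{1}{T{\left(-296,235 \right)} + d} = \frac{1}{\frac{235 \left(235 - 296 \left(1 - 296 + 235\right)\right)}{-296} - 128} = \frac{1}{235 \left(- \frac{1}{296}\right) \left(235 - -17760\right) - 128} = \frac{1}{235 \left(- \frac{1}{296}\right) \left(235 + 17760\right) - 128} = \frac{1}{235 \left(- \frac{1}{296}\right) 17995 - 128} = \frac{1}{- \frac{4228825}{296} - 128} = \frac{1}{- \frac{4266713}{296}} = - \frac{296}{4266713}$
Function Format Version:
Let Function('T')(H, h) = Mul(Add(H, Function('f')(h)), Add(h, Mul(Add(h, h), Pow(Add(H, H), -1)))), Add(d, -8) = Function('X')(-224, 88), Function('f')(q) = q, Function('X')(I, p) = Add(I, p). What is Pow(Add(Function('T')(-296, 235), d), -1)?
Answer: Rational(-296, 4266713) ≈ -6.9374e-5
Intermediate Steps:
d = -128 (d = Add(8, Add(-224, 88)) = Add(8, -136) = -128)
Function('T')(H, h) = Mul(Add(H, h), Add(h, Mul(h, Pow(H, -1)))) (Function('T')(H, h) = Mul(Add(H, h), Add(h, Mul(Add(h, h), Pow(Add(H, H), -1)))) = Mul(Add(H, h), Add(h, Mul(Mul(2, h), Pow(Mul(2, H), -1)))) = Mul(Add(H, h), Add(h, Mul(Mul(2, h), Mul(Rational(1, 2), Pow(H, -1))))) = Mul(Add(H, h), Add(h, Mul(h, Pow(H, -1)))))
Pow(Add(Function('T')(-296, 235), d), -1) = Pow(Add(Mul(235, Pow(-296, -1), Add(235, Mul(-296, Add(1, -296, 235)))), -128), -1) = Pow(Add(Mul(235, Rational(-1, 296), Add(235, Mul(-296, -60))), -128), -1) = Pow(Add(Mul(235, Rational(-1, 296), Add(235, 17760)), -128), -1) = Pow(Add(Mul(235, Rational(-1, 296), 17995), -128), -1) = Pow(Add(Rational(-4228825, 296), -128), -1) = Pow(Rational(-4266713, 296), -1) = Rational(-296, 4266713)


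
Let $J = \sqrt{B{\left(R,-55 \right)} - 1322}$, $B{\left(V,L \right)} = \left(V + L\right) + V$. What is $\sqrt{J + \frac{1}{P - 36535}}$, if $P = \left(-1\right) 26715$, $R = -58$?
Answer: $\frac{\sqrt{-2530 + 160022500 i \sqrt{1493}}}{12650} \approx 4.3954 + 4.3954 i$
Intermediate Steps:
$B{\left(V,L \right)} = L + 2 V$ ($B{\left(V,L \right)} = \left(L + V\right) + V = L + 2 V$)
$P = -26715$
$J = i \sqrt{1493}$ ($J = \sqrt{\left(-55 + 2 \left(-58\right)\right) - 1322} = \sqrt{\left(-55 - 116\right) - 1322} = \sqrt{-171 - 1322} = \sqrt{-1493} = i \sqrt{1493} \approx 38.639 i$)
$\sqrt{J + \frac{1}{P - 36535}} = \sqrt{i \sqrt{1493} + \frac{1}{-26715 - 36535}} = \sqrt{i \sqrt{1493} + \frac{1}{-63250}} = \sqrt{i \sqrt{1493} - \frac{1}{63250}} = \sqrt{- \frac{1}{63250} + i \sqrt{1493}}$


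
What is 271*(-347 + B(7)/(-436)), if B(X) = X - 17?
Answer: -20498711/218 ≈ -94031.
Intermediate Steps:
B(X) = -17 + X
271*(-347 + B(7)/(-436)) = 271*(-347 + (-17 + 7)/(-436)) = 271*(-347 - 10*(-1/436)) = 271*(-347 + 5/218) = 271*(-75641/218) = -20498711/218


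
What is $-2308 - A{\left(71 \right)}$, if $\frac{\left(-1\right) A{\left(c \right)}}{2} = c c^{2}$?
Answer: $713514$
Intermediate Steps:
$A{\left(c \right)} = - 2 c^{3}$ ($A{\left(c \right)} = - 2 c c^{2} = - 2 c^{3}$)
$-2308 - A{\left(71 \right)} = -2308 - - 2 \cdot 71^{3} = -2308 - \left(-2\right) 357911 = -2308 - -715822 = -2308 + 715822 = 713514$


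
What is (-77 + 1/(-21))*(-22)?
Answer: 35596/21 ≈ 1695.0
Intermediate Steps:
(-77 + 1/(-21))*(-22) = (-77 - 1/21)*(-22) = -1618/21*(-22) = 35596/21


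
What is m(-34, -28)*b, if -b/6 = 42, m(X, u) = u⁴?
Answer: -154893312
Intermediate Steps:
b = -252 (b = -6*42 = -252)
m(-34, -28)*b = (-28)⁴*(-252) = 614656*(-252) = -154893312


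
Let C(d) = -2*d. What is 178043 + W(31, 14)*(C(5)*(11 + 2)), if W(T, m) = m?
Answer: 176223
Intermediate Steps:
178043 + W(31, 14)*(C(5)*(11 + 2)) = 178043 + 14*((-2*5)*(11 + 2)) = 178043 + 14*(-10*13) = 178043 + 14*(-130) = 178043 - 1820 = 176223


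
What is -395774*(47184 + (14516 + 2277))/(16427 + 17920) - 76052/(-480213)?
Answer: -4053066191717710/5497958637 ≈ -7.3720e+5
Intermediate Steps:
-395774*(47184 + (14516 + 2277))/(16427 + 17920) - 76052/(-480213) = -395774/(34347/(47184 + 16793)) - 76052*(-1/480213) = -395774/(34347/63977) + 76052/480213 = -395774/(34347*(1/63977)) + 76052/480213 = -395774/34347/63977 + 76052/480213 = -395774*63977/34347 + 76052/480213 = -25320433198/34347 + 76052/480213 = -4053066191717710/5497958637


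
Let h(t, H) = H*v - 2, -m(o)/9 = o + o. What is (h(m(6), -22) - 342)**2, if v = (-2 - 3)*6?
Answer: 99856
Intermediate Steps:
v = -30 (v = -5*6 = -30)
m(o) = -18*o (m(o) = -9*(o + o) = -18*o)
h(t, H) = -2 - 30*H (h(t, H) = H*(-30) - 2 = -30*H - 2 = -2 - 30*H)
(h(m(6), -22) - 342)**2 = ((-2 - 30*(-22)) - 342)**2 = ((-2 + 660) - 342)**2 = (658 - 342)**2 = 316**2 = 99856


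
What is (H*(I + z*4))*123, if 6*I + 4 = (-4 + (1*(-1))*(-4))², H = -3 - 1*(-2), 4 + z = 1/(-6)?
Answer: 2132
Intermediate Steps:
z = -25/6 (z = -4 + 1/(-6) = -4 - ⅙ = -25/6 ≈ -4.1667)
H = -1 (H = -3 + 2 = -1)
I = -⅔ (I = -⅔ + (-4 + (1*(-1))*(-4))²/6 = -⅔ + (-4 - 1*(-4))²/6 = -⅔ + (-4 + 4)²/6 = -⅔ + (⅙)*0² = -⅔ + (⅙)*0 = -⅔ + 0 = -⅔ ≈ -0.66667)
(H*(I + z*4))*123 = -(-⅔ - 25/6*4)*123 = -(-⅔ - 50/3)*123 = -1*(-52/3)*123 = (52/3)*123 = 2132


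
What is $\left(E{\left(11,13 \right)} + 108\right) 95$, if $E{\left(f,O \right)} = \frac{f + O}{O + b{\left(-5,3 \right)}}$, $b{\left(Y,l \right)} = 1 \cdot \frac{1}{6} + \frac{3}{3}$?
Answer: $\frac{177156}{17} \approx 10421.0$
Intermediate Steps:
$b{\left(Y,l \right)} = \frac{7}{6}$ ($b{\left(Y,l \right)} = 1 \cdot \frac{1}{6} + 3 \cdot \frac{1}{3} = \frac{1}{6} + 1 = \frac{7}{6}$)
$E{\left(f,O \right)} = \frac{O + f}{\frac{7}{6} + O}$ ($E{\left(f,O \right)} = \frac{f + O}{O + \frac{7}{6}} = \frac{O + f}{\frac{7}{6} + O}$)
$\left(E{\left(11,13 \right)} + 108\right) 95 = \left(\frac{6 \left(13 + 11\right)}{7 + 6 \cdot 13} + 108\right) 95 = \left(6 \frac{1}{7 + 78} \cdot 24 + 108\right) 95 = \left(6 \cdot \frac{1}{85} \cdot 24 + 108\right) 95 = \left(\frac{144}{85} + 108\right) 95 = \frac{9324}{85} \cdot 95 = \frac{177156}{17}$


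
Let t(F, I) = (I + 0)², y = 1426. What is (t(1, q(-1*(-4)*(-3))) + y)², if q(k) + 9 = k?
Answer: 3485689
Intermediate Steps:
q(k) = -9 + k
t(F, I) = I²
(t(1, q(-1*(-4)*(-3))) + y)² = ((-9 - 1*(-4)*(-3))² + 1426)² = ((-9 + 4*(-3))² + 1426)² = ((-9 - 12)² + 1426)² = ((-21)² + 1426)² = (441 + 1426)² = 1867² = 3485689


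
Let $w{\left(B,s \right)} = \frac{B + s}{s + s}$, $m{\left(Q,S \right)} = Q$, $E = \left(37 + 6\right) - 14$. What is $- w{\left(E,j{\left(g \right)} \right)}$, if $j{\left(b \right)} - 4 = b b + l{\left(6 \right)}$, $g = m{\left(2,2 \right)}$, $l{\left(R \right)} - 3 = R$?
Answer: $- \frac{23}{17} \approx -1.3529$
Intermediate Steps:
$l{\left(R \right)} = 3 + R$
$E = 29$ ($E = 43 - 14 = 29$)
$g = 2$
$j{\left(b \right)} = 13 + b^{2}$ ($j{\left(b \right)} = 4 + \left(b b + \left(3 + 6\right)\right) = 4 + \left(b^{2} + 9\right) = 4 + \left(9 + b^{2}\right) = 13 + b^{2}$)
$w{\left(B,s \right)} = \frac{B + s}{2 s}$
$- w{\left(E,j{\left(g \right)} \right)} = - \frac{29 + \left(13 + 2^{2}\right)}{2 \left(13 + 2^{2}\right)} = - \frac{29 + \left(13 + 4\right)}{2 \left(13 + 4\right)} = - \frac{29 + 17}{2 \cdot 17} = - \frac{46}{2 \cdot 17} = \left(-1\right) \frac{23}{17} = - \frac{23}{17}$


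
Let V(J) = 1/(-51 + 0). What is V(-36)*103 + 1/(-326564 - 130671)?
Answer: -47095256/23318985 ≈ -2.0196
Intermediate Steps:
V(J) = -1/51 (V(J) = 1/(-51) = -1/51)
V(-36)*103 + 1/(-326564 - 130671) = -1/51*103 + 1/(-326564 - 130671) = -103/51 + 1/(-457235) = -103/51 - 1/457235 = -47095256/23318985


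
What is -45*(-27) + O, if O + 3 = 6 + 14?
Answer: 1232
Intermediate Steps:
O = 17 (O = -3 + (6 + 14) = -3 + 20 = 17)
-45*(-27) + O = -45*(-27) + 17 = 1215 + 17 = 1232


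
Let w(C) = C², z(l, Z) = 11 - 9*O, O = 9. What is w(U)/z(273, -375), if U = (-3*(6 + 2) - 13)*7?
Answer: -9583/10 ≈ -958.30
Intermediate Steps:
z(l, Z) = -70 (z(l, Z) = 11 - 9*9 = 11 - 81 = -70)
U = -259 (U = (-3*8 - 13)*7 = (-24 - 13)*7 = -37*7 = -259)
w(U)/z(273, -375) = (-259)²/(-70) = 67081*(-1/70) = -9583/10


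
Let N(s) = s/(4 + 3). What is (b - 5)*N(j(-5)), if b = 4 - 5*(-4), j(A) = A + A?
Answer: -190/7 ≈ -27.143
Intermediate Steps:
j(A) = 2*A
N(s) = s/7
b = 24 (b = 4 + 20 = 24)
(b - 5)*N(j(-5)) = (24 - 5)*((2*(-5))/7) = 19*((1/7)*(-10)) = 19*(-10/7) = -190/7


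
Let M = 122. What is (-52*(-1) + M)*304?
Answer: 52896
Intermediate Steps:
(-52*(-1) + M)*304 = (-52*(-1) + 122)*304 = (52 + 122)*304 = 174*304 = 52896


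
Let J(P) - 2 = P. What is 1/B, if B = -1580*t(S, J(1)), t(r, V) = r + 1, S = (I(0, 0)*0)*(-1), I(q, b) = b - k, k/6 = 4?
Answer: -1/1580 ≈ -0.00063291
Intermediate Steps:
k = 24 (k = 6*4 = 24)
J(P) = 2 + P
I(q, b) = -24 + b (I(q, b) = b - 1*24 = b - 24 = -24 + b)
S = 0 (S = ((-24 + 0)*0)*(-1) = -24*0*(-1) = 0*(-1) = 0)
t(r, V) = 1 + r
B = -1580 (B = -1580*(1 + 0) = -1580*1 = -1580)
1/B = 1/(-1580) = -1/1580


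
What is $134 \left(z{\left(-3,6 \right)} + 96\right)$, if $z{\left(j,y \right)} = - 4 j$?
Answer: $14472$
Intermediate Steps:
$134 \left(z{\left(-3,6 \right)} + 96\right) = 134 \left(\left(-4\right) \left(-3\right) + 96\right) = 134 \left(12 + 96\right) = 134 \cdot 108 = 14472$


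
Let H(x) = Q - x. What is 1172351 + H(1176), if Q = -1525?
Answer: 1169650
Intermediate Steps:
H(x) = -1525 - x
1172351 + H(1176) = 1172351 + (-1525 - 1*1176) = 1172351 + (-1525 - 1176) = 1172351 - 2701 = 1169650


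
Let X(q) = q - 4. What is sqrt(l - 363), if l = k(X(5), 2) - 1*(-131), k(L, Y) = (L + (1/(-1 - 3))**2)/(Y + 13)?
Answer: I*sqrt(834945)/60 ≈ 15.229*I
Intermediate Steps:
X(q) = -4 + q
k(L, Y) = (1/16 + L)/(13 + Y) (k(L, Y) = (L + (1/(-4))**2)/(13 + Y) = (L + (-1/4)**2)/(13 + Y) = (L + 1/16)/(13 + Y) = (1/16 + L)/(13 + Y))
l = 31457/240 (l = (1/16 + (-4 + 5))/(13 + 2) - 1*(-131) = (1/16 + 1)/15 + 131 = (1/15)*(17/16) + 131 = 17/240 + 131 = 31457/240 ≈ 131.07)
sqrt(l - 363) = sqrt(31457/240 - 363) = sqrt(-55663/240) = I*sqrt(834945)/60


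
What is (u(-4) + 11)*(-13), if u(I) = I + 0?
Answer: -91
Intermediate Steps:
u(I) = I
(u(-4) + 11)*(-13) = (-4 + 11)*(-13) = 7*(-13) = -91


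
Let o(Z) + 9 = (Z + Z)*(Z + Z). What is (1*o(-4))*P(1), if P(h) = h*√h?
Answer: 55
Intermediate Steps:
P(h) = h^(3/2)
o(Z) = -9 + 4*Z² (o(Z) = -9 + (Z + Z)*(Z + Z) = -9 + (2*Z)*(2*Z) = -9 + 4*Z²)
(1*o(-4))*P(1) = (1*(-9 + 4*(-4)²))*1^(3/2) = (1*(-9 + 4*16))*1 = (1*(-9 + 64))*1 = (1*55)*1 = 55*1 = 55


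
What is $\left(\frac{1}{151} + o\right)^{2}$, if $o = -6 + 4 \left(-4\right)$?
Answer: $\frac{11029041}{22801} \approx 483.71$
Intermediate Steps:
$o = -22$ ($o = -6 - 16 = -22$)
$\left(\frac{1}{151} + o\right)^{2} = \left(\frac{1}{151} - 22\right)^{2} = \left(- \frac{3321}{151}\right)^{2} = \frac{11029041}{22801}$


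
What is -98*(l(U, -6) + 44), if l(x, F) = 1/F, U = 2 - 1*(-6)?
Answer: -12887/3 ≈ -4295.7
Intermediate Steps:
U = 8 (U = 2 + 6 = 8)
-98*(l(U, -6) + 44) = -98*(1/(-6) + 44) = -98*(-1/6 + 44) = -98*263/6 = -12887/3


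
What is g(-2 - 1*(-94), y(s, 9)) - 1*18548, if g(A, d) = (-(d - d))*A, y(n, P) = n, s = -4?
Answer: -18548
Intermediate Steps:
g(A, d) = 0 (g(A, d) = (-1*0)*A = 0*A = 0)
g(-2 - 1*(-94), y(s, 9)) - 1*18548 = 0 - 1*18548 = 0 - 18548 = -18548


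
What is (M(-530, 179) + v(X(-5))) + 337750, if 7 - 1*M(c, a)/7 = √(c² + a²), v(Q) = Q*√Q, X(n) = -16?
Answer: 337799 - 64*I - 7*√312941 ≈ 3.3388e+5 - 64.0*I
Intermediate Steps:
v(Q) = Q^(3/2)
M(c, a) = 49 - 7*√(a² + c²) (M(c, a) = 49 - 7*√(c² + a²) = 49 - 7*√(a² + c²))
(M(-530, 179) + v(X(-5))) + 337750 = ((49 - 7*√(179² + (-530)²)) + (-16)^(3/2)) + 337750 = ((49 - 7*√(32041 + 280900)) - 64*I) + 337750 = ((49 - 7*√312941) - 64*I) + 337750 = (49 - 64*I - 7*√312941) + 337750 = 337799 - 64*I - 7*√312941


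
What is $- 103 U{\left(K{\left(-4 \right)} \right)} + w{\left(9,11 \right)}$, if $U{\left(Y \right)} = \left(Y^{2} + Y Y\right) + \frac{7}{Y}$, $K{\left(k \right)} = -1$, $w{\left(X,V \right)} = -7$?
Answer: $508$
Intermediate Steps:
$U{\left(Y \right)} = 2 Y^{2} + \frac{7}{Y}$ ($U{\left(Y \right)} = \left(Y^{2} + Y^{2}\right) + \frac{7}{Y} = 2 Y^{2} + \frac{7}{Y}$)
$- 103 U{\left(K{\left(-4 \right)} \right)} + w{\left(9,11 \right)} = - 103 \frac{7 + 2 \left(-1\right)^{3}}{-1} - 7 = - 103 \left(- (7 + 2 \left(-1\right))\right) - 7 = - 103 \left(- (7 - 2)\right) - 7 = - 103 \left(\left(-1\right) 5\right) - 7 = \left(-103\right) \left(-5\right) - 7 = 515 - 7 = 508$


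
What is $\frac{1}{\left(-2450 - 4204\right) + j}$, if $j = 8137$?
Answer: $\frac{1}{1483} \approx 0.00067431$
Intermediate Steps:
$\frac{1}{\left(-2450 - 4204\right) + j} = \frac{1}{\left(-2450 - 4204\right) + 8137} = \frac{1}{-6654 + 8137} = \frac{1}{1483}$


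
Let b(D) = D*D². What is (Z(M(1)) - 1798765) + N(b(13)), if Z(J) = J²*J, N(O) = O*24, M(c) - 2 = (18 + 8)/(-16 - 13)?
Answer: -42584063625/24389 ≈ -1.7460e+6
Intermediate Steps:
M(c) = 32/29 (M(c) = 2 + (18 + 8)/(-16 - 13) = 2 + 26/(-29) = 2 + 26*(-1/29) = 2 - 26/29 = 32/29)
b(D) = D³
N(O) = 24*O
Z(J) = J³
(Z(M(1)) - 1798765) + N(b(13)) = ((32/29)³ - 1798765) + 24*13³ = (32768/24389 - 1798765) + 24*2197 = -43870046817/24389 + 52728 = -42584063625/24389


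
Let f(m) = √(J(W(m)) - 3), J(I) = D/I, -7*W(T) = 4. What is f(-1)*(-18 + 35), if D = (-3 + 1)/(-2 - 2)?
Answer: 17*I*√62/4 ≈ 33.465*I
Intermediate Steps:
W(T) = -4/7 (W(T) = -⅐*4 = -4/7)
D = ½ (D = -2/(-4) = -2*(-¼) = ½ ≈ 0.50000)
J(I) = 1/(2*I)
f(m) = I*√62/4 (f(m) = √(1/(2*(-4/7)) - 3) = √((½)*(-7/4) - 3) = √(-7/8 - 3) = √(-31/8) = I*√62/4)
f(-1)*(-18 + 35) = (I*√62/4)*(-18 + 35) = (I*√62/4)*17 = 17*I*√62/4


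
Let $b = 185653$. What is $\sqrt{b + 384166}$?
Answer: $\sqrt{569819} \approx 754.86$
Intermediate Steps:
$\sqrt{b + 384166} = \sqrt{185653 + 384166} = \sqrt{569819}$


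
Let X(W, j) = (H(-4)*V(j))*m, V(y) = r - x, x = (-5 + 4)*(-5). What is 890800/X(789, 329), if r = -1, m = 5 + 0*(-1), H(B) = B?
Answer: 22270/3 ≈ 7423.3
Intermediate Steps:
x = 5 (x = -1*(-5) = 5)
m = 5 (m = 5 + 0 = 5)
V(y) = -6 (V(y) = -1 - 1*5 = -1 - 5 = -6)
X(W, j) = 120 (X(W, j) = -4*(-6)*5 = 24*5 = 120)
890800/X(789, 329) = 890800/120 = 890800*(1/120) = 22270/3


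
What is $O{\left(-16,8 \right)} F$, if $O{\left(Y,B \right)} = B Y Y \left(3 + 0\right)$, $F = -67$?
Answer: $-411648$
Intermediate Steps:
$O{\left(Y,B \right)} = 3 B Y^{2}$ ($O{\left(Y,B \right)} = B Y^{2} \cdot 3 = 3 B Y^{2}$)
$O{\left(-16,8 \right)} F = 3 \cdot 8 \left(-16\right)^{2} \left(-67\right) = 3 \cdot 8 \cdot 256 \left(-67\right) = 6144 \left(-67\right) = -411648$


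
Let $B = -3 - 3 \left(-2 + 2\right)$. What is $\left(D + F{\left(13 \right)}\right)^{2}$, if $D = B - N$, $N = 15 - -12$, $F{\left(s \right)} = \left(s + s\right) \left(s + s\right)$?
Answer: $417316$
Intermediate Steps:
$F{\left(s \right)} = 4 s^{2}$ ($F{\left(s \right)} = 2 s 2 s = 4 s^{2}$)
$B = -3$ ($B = -3 - 3 \cdot 0 = -3 - 0 = -3 + 0 = -3$)
$N = 27$ ($N = 15 + 12 = 27$)
$D = -30$ ($D = -3 - 27 = -30$)
$\left(D + F{\left(13 \right)}\right)^{2} = \left(-30 + 4 \cdot 13^{2}\right)^{2} = \left(-30 + 4 \cdot 169\right)^{2} = \left(-30 + 676\right)^{2} = 646^{2} = 417316$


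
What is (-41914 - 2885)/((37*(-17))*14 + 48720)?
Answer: -44799/39914 ≈ -1.1224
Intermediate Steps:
(-41914 - 2885)/((37*(-17))*14 + 48720) = -44799/(-629*14 + 48720) = -44799/(-8806 + 48720) = -44799/39914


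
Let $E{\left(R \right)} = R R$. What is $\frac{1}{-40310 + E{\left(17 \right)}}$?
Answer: $- \frac{1}{40021} \approx -2.4987 \cdot 10^{-5}$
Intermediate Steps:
$E{\left(R \right)} = R^{2}$
$\frac{1}{-40310 + E{\left(17 \right)}} = \frac{1}{-40310 + 17^{2}} = \frac{1}{-40310 + 289} = \frac{1}{-40021} = - \frac{1}{40021}$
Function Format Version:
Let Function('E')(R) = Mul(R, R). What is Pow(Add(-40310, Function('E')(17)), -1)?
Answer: Rational(-1, 40021) ≈ -2.4987e-5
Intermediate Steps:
Function('E')(R) = Pow(R, 2)
Pow(Add(-40310, Function('E')(17)), -1) = Pow(Add(-40310, Pow(17, 2)), -1) = Pow(Add(-40310, 289), -1) = Pow(-40021, -1) = Rational(-1, 40021)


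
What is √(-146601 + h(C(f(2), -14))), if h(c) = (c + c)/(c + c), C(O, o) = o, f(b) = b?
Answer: 10*I*√1466 ≈ 382.88*I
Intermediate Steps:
h(c) = 1 (h(c) = (2*c)/((2*c)) = (2*c)*(1/(2*c)) = 1)
√(-146601 + h(C(f(2), -14))) = √(-146601 + 1) = √(-146600) = 10*I*√1466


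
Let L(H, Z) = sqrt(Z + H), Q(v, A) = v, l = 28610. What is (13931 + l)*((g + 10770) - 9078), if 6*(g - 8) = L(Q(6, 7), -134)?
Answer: 72319700 + 170164*I*sqrt(2)/3 ≈ 7.232e+7 + 80216.0*I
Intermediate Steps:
L(H, Z) = sqrt(H + Z)
g = 8 + 4*I*sqrt(2)/3 (g = 8 + sqrt(6 - 134)/6 = 8 + sqrt(-128)/6 = 8 + (8*I*sqrt(2))/6 = 8 + 4*I*sqrt(2)/3 ≈ 8.0 + 1.8856*I)
(13931 + l)*((g + 10770) - 9078) = (13931 + 28610)*(((8 + 4*I*sqrt(2)/3) + 10770) - 9078) = 42541*((10778 + 4*I*sqrt(2)/3) - 9078) = 42541*(1700 + 4*I*sqrt(2)/3) = 72319700 + 170164*I*sqrt(2)/3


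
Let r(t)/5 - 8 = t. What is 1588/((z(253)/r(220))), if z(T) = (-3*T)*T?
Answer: -603440/64009 ≈ -9.4274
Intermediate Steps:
z(T) = -3*T²
r(t) = 40 + 5*t
1588/((z(253)/r(220))) = 1588/(((-3*253²)/(40 + 5*220))) = 1588/(((-3*64009)/(40 + 1100))) = 1588/((-192027/1140)) = 1588/((-192027*1/1140)) = 1588/(-64009/380) = 1588*(-380/64009) = -603440/64009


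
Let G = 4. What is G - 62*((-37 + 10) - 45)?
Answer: 4468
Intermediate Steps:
G - 62*((-37 + 10) - 45) = 4 - 62*((-37 + 10) - 45) = 4 - 62*(-27 - 45) = 4 - 62*(-72) = 4 + 4464 = 4468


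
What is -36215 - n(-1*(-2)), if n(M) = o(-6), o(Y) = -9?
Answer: -36206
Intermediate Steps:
n(M) = -9
-36215 - n(-1*(-2)) = -36215 - 1*(-9) = -36215 + 9 = -36206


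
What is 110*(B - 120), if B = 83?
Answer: -4070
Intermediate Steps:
110*(B - 120) = 110*(83 - 120) = 110*(-37) = -4070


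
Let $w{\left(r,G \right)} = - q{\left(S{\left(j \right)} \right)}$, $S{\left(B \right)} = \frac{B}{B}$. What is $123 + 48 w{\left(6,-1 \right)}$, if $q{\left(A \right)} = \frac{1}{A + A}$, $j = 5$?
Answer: $99$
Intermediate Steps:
$S{\left(B \right)} = 1$
$q{\left(A \right)} = \frac{1}{2 A}$
$w{\left(r,G \right)} = - \frac{1}{2}$ ($w{\left(r,G \right)} = - \frac{1}{2 \cdot 1} = - \frac{1}{2}$)
$123 + 48 w{\left(6,-1 \right)} = 123 + 48 \left(- \frac{1}{2}\right) = 123 - 24 = 99$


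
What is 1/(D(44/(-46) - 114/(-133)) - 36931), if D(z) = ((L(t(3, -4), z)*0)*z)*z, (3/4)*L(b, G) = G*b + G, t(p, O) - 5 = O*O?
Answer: -1/36931 ≈ -2.7078e-5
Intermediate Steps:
t(p, O) = 5 + O² (t(p, O) = 5 + O*O = 5 + O²)
L(b, G) = 4*G/3 + 4*G*b/3 (L(b, G) = 4*(G*b + G)/3 = 4*(G + G*b)/3 = 4*G/3 + 4*G*b/3)
D(z) = 0 (D(z) = (((4*z*(1 + (5 + (-4)²))/3)*0)*z)*z = (((4*z*(1 + (5 + 16))/3)*0)*z)*z = (((4*z*(1 + 21)/3)*0)*z)*z = ((((4/3)*z*22)*0)*z)*z = (((88*z/3)*0)*z)*z = (0*z)*z = 0*z = 0)
1/(D(44/(-46) - 114/(-133)) - 36931) = 1/(0 - 36931) = 1/(-36931) = -1/36931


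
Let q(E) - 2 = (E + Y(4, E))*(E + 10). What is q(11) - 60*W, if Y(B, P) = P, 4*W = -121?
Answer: 2279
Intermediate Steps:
W = -121/4 (W = (¼)*(-121) = -121/4 ≈ -30.250)
q(E) = 2 + 2*E*(10 + E) (q(E) = 2 + (E + E)*(E + 10) = 2 + (2*E)*(10 + E) = 2 + 2*E*(10 + E))
q(11) - 60*W = (2 + 2*11² + 20*11) - 60*(-121/4) = (2 + 2*121 + 220) + 1815 = (2 + 242 + 220) + 1815 = 464 + 1815 = 2279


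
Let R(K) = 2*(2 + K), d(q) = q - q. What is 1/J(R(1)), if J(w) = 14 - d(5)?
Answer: 1/14 ≈ 0.071429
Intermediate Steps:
d(q) = 0
R(K) = 4 + 2*K
J(w) = 14 (J(w) = 14 - 1*0 = 14 + 0 = 14)
1/J(R(1)) = 1/14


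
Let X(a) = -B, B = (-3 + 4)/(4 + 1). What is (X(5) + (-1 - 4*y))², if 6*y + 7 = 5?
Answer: 4/225 ≈ 0.017778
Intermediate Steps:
y = -⅓ (y = -7/6 + (⅙)*5 = -7/6 + ⅚ = -⅓ ≈ -0.33333)
B = ⅕ (B = 1/5 = 1*(⅕) = ⅕ ≈ 0.20000)
X(a) = -⅕ (X(a) = -1*⅕ = -⅕)
(X(5) + (-1 - 4*y))² = (-⅕ + (-1 - 4*(-⅓)))² = (-⅕ + (-1 + 4/3))² = (-⅕ + ⅓)² = (2/15)² = 4/225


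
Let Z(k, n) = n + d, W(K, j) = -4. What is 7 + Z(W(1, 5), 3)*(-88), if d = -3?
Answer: 7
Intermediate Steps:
Z(k, n) = -3 + n (Z(k, n) = n - 3 = -3 + n)
7 + Z(W(1, 5), 3)*(-88) = 7 + (-3 + 3)*(-88) = 7 + 0*(-88) = 7 + 0 = 7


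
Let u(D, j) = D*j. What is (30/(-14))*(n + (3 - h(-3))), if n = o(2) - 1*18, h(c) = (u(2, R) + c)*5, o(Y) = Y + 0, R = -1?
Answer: -180/7 ≈ -25.714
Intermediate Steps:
o(Y) = Y
h(c) = -10 + 5*c (h(c) = (2*(-1) + c)*5 = (-2 + c)*5 = -10 + 5*c)
n = -16 (n = 2 - 1*18 = 2 - 18 = -16)
(30/(-14))*(n + (3 - h(-3))) = (30/(-14))*(-16 + (3 - (-10 + 5*(-3)))) = (30*(-1/14))*(-16 + (3 - (-10 - 15))) = -15*(-16 + (3 - 1*(-25)))/7 = -15*(-16 + (3 + 25))/7 = -15*(-16 + 28)/7 = -15/7*12 = -180/7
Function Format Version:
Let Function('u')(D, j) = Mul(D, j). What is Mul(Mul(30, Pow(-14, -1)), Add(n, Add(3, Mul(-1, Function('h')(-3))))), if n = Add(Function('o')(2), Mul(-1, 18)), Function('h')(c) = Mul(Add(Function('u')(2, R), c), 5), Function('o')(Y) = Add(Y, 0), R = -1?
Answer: Rational(-180, 7) ≈ -25.714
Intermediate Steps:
Function('o')(Y) = Y
Function('h')(c) = Add(-10, Mul(5, c)) (Function('h')(c) = Mul(Add(Mul(2, -1), c), 5) = Mul(Add(-2, c), 5) = Add(-10, Mul(5, c)))
n = -16 (n = Add(2, Mul(-1, 18)) = Add(2, -18) = -16)
Mul(Mul(30, Pow(-14, -1)), Add(n, Add(3, Mul(-1, Function('h')(-3))))) = Mul(Mul(30, Pow(-14, -1)), Add(-16, Add(3, Mul(-1, Add(-10, Mul(5, -3)))))) = Mul(Mul(30, Rational(-1, 14)), Add(-16, Add(3, Mul(-1, Add(-10, -15))))) = Mul(Rational(-15, 7), Add(-16, Add(3, Mul(-1, -25)))) = Mul(Rational(-15, 7), Add(-16, Add(3, 25))) = Mul(Rational(-15, 7), Add(-16, 28)) = Mul(Rational(-15, 7), 12) = Rational(-180, 7)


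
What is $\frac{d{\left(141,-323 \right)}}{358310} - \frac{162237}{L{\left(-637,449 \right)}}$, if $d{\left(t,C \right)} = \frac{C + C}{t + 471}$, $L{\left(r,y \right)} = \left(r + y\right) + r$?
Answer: $\frac{69757366319}{354726900} \approx 196.65$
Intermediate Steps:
$L{\left(r,y \right)} = y + 2 r$
$d{\left(t,C \right)} = \frac{2 C}{471 + t}$
$\frac{d{\left(141,-323 \right)}}{358310} - \frac{162237}{L{\left(-637,449 \right)}} = \frac{2 \left(-323\right) \frac{1}{471 + 141}}{358310} - \frac{162237}{449 + 2 \left(-637\right)} = 2 \left(-323\right) \frac{1}{612} \cdot \frac{1}{358310} - \frac{162237}{449 - 1274} = 2 \left(-323\right) \frac{1}{612} \cdot \frac{1}{358310} - \frac{162237}{-825} = \left(- \frac{19}{18}\right) \frac{1}{358310} - - \frac{54079}{275} = - \frac{19}{6449580} + \frac{54079}{275} = \frac{69757366319}{354726900}$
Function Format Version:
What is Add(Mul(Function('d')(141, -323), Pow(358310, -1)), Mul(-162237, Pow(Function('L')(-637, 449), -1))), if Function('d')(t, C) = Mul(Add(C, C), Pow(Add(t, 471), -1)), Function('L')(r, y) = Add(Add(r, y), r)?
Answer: Rational(69757366319, 354726900) ≈ 196.65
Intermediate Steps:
Function('L')(r, y) = Add(y, Mul(2, r))
Function('d')(t, C) = Mul(2, C, Pow(Add(471, t), -1)) (Function('d')(t, C) = Mul(Mul(2, C), Pow(Add(471, t), -1)) = Mul(2, C, Pow(Add(471, t), -1)))
Add(Mul(Function('d')(141, -323), Pow(358310, -1)), Mul(-162237, Pow(Function('L')(-637, 449), -1))) = Add(Mul(Mul(2, -323, Pow(Add(471, 141), -1)), Pow(358310, -1)), Mul(-162237, Pow(Add(449, Mul(2, -637)), -1))) = Add(Mul(Mul(2, -323, Pow(612, -1)), Rational(1, 358310)), Mul(-162237, Pow(Add(449, -1274), -1))) = Add(Mul(Mul(2, -323, Rational(1, 612)), Rational(1, 358310)), Mul(-162237, Pow(-825, -1))) = Add(Mul(Rational(-19, 18), Rational(1, 358310)), Mul(-162237, Rational(-1, 825))) = Add(Rational(-19, 6449580), Rational(54079, 275)) = Rational(69757366319, 354726900)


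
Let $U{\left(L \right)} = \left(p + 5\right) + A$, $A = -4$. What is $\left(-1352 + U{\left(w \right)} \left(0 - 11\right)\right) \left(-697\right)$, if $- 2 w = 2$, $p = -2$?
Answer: $934677$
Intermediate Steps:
$w = -1$ ($w = \left(- \frac{1}{2}\right) 2 = -1$)
$U{\left(L \right)} = -1$ ($U{\left(L \right)} = \left(-2 + 5\right) - 4 = 3 - 4 = -1$)
$\left(-1352 + U{\left(w \right)} \left(0 - 11\right)\right) \left(-697\right) = \left(-1352 - \left(0 - 11\right)\right) \left(-697\right) = \left(-1352 - -11\right) \left(-697\right) = \left(-1352 + 11\right) \left(-697\right) = \left(-1341\right) \left(-697\right) = 934677$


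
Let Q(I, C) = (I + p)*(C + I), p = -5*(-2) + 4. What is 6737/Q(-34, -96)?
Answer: 6737/2600 ≈ 2.5912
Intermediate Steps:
p = 14 (p = 10 + 4 = 14)
Q(I, C) = (14 + I)*(C + I) (Q(I, C) = (I + 14)*(C + I) = (14 + I)*(C + I))
6737/Q(-34, -96) = 6737/((-34)² + 14*(-96) + 14*(-34) - 96*(-34)) = 6737/(1156 - 1344 - 476 + 3264) = 6737/2600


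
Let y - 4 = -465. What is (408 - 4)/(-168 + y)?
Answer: -404/629 ≈ -0.64229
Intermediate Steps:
y = -461 (y = 4 - 465 = -461)
(408 - 4)/(-168 + y) = (408 - 4)/(-168 - 461) = 404/(-629) = 404*(-1/629) = -404/629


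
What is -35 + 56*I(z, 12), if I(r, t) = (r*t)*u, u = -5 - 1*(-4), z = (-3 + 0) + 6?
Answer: -2051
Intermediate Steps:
z = 3 (z = -3 + 6 = 3)
u = -1 (u = -5 + 4 = -1)
I(r, t) = -r*t (I(r, t) = (r*t)*(-1) = -r*t)
-35 + 56*I(z, 12) = -35 + 56*(-1*3*12) = -35 + 56*(-36) = -35 - 2016 = -2051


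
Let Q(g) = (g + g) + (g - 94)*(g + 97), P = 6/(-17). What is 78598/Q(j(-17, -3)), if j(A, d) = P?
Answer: -11357411/1317788 ≈ -8.6185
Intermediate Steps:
P = -6/17 (P = 6*(-1/17) = -6/17 ≈ -0.35294)
j(A, d) = -6/17
Q(g) = 2*g + (-94 + g)*(97 + g)
78598/Q(j(-17, -3)) = 78598/(-9118 + (-6/17)² + 5*(-6/17)) = 78598/(-9118 + 36/289 - 30/17) = 78598/(-2635576/289) = 78598*(-289/2635576) = -11357411/1317788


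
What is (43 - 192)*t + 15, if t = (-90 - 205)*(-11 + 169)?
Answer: 6944905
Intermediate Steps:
t = -46610 (t = -295*158 = -46610)
(43 - 192)*t + 15 = (43 - 192)*(-46610) + 15 = -149*(-46610) + 15 = 6944890 + 15 = 6944905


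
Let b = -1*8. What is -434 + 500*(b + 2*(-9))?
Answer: -13434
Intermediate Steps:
b = -8
-434 + 500*(b + 2*(-9)) = -434 + 500*(-8 + 2*(-9)) = -434 + 500*(-8 - 18) = -434 + 500*(-26) = -434 - 13000 = -13434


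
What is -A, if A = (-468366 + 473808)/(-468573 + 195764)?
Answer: 5442/272809 ≈ 0.019948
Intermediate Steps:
A = -5442/272809 (A = 5442/(-272809) = 5442*(-1/272809) = -5442/272809 ≈ -0.019948)
-A = -1*(-5442/272809) = 5442/272809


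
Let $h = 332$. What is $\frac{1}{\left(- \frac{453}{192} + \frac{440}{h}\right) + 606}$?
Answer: $\frac{5312}{3213579} \approx 0.001653$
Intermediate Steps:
$\frac{1}{\left(- \frac{453}{192} + \frac{440}{h}\right) + 606} = \frac{1}{\left(- \frac{453}{192} + \frac{440}{332}\right) + 606} = \frac{1}{\left(\left(-453\right) \frac{1}{192} + 440 \cdot \frac{1}{332}\right) + 606} = \frac{1}{\left(- \frac{151}{64} + \frac{110}{83}\right) + 606} = \frac{1}{- \frac{5493}{5312} + 606} = \frac{1}{\frac{3213579}{5312}} = \frac{5312}{3213579}$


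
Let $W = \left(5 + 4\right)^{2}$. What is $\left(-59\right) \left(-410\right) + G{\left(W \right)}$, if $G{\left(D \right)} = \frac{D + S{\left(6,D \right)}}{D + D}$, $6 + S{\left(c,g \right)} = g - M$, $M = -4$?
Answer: $\frac{1959470}{81} \approx 24191.0$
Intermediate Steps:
$S{\left(c,g \right)} = -2 + g$ ($S{\left(c,g \right)} = -6 + \left(g - -4\right) = -6 + \left(g + 4\right) = -6 + \left(4 + g\right) = -2 + g$)
$W = 81$ ($W = 9^{2} = 81$)
$G{\left(D \right)} = \frac{-2 + 2 D}{2 D}$ ($G{\left(D \right)} = \frac{D + \left(-2 + D\right)}{D + D} = \frac{-2 + 2 D}{2 D}$)
$\left(-59\right) \left(-410\right) + G{\left(W \right)} = \left(-59\right) \left(-410\right) + \frac{-1 + 81}{81} = 24190 + \frac{1}{81} \cdot 80 = 24190 + \frac{80}{81} = \frac{1959470}{81}$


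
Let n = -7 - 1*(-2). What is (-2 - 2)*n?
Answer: 20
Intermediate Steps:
n = -5 (n = -7 + 2 = -5)
(-2 - 2)*n = (-2 - 2)*(-5) = -4*(-5) = 20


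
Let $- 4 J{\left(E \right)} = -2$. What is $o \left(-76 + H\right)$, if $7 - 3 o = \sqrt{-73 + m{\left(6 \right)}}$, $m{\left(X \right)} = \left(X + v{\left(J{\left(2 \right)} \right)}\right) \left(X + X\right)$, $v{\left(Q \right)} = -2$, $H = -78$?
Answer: $- \frac{1078}{3} + \frac{770 i}{3} \approx -359.33 + 256.67 i$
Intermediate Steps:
$J{\left(E \right)} = \frac{1}{2}$ ($J{\left(E \right)} = \left(- \frac{1}{4}\right) \left(-2\right) = \frac{1}{2}$)
$m{\left(X \right)} = 2 X \left(-2 + X\right)$ ($m{\left(X \right)} = \left(X - 2\right) \left(X + X\right) = \left(-2 + X\right) 2 X = 2 X \left(-2 + X\right)$)
$o = \frac{7}{3} - \frac{5 i}{3}$ ($o = \frac{7}{3} - \frac{\sqrt{-73 + 2 \cdot 6 \left(-2 + 6\right)}}{3} = \frac{7}{3} - \frac{\sqrt{-73 + 2 \cdot 6 \cdot 4}}{3} = \frac{7}{3} - \frac{\sqrt{-73 + 48}}{3} = \frac{7}{3} - \frac{\sqrt{-25}}{3} = \frac{7}{3} - \frac{5 i}{3} \approx 2.3333 - 1.6667 i$)
$o \left(-76 + H\right) = \left(\frac{7}{3} - \frac{5 i}{3}\right) \left(-76 - 78\right) = \left(\frac{7}{3} - \frac{5 i}{3}\right) \left(-154\right) = - \frac{1078}{3} + \frac{770 i}{3}$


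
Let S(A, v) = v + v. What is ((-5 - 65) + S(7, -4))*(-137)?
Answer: 10686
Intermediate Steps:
S(A, v) = 2*v
((-5 - 65) + S(7, -4))*(-137) = ((-5 - 65) + 2*(-4))*(-137) = (-70 - 8)*(-137) = -78*(-137) = 10686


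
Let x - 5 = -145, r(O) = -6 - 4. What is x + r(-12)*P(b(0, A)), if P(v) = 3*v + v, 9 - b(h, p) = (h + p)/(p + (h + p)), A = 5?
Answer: -480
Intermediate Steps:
r(O) = -10
x = -140 (x = 5 - 145 = -140)
b(h, p) = 9 - (h + p)/(h + 2*p) (b(h, p) = 9 - (h + p)/(p + (h + p)) = 9 - (h + p)/(h + 2*p))
P(v) = 4*v
x + r(-12)*P(b(0, A)) = -140 - 40*(8*0 + 17*5)/(0 + 2*5) = -140 - 40*(0 + 85)/(0 + 10) = -140 - 40*85/10 = -140 - 40*(1/10)*85 = -140 - 40*17/2 = -140 - 10*34 = -140 - 340 = -480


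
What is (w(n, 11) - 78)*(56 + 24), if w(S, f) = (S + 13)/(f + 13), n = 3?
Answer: -18560/3 ≈ -6186.7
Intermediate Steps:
w(S, f) = (13 + S)/(13 + f)
(w(n, 11) - 78)*(56 + 24) = ((13 + 3)/(13 + 11) - 78)*(56 + 24) = (16/24 - 78)*80 = ((1/24)*16 - 78)*80 = (⅔ - 78)*80 = -232/3*80 = -18560/3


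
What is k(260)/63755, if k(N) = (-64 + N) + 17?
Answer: 213/63755 ≈ 0.0033409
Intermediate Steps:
k(N) = -47 + N
k(260)/63755 = (-47 + 260)/63755 = 213*(1/63755) = 213/63755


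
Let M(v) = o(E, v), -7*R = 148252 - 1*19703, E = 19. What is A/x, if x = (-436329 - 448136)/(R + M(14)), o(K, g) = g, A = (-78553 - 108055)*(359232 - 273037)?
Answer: -413218557761712/1238251 ≈ -3.3371e+8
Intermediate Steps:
A = -16084676560 (A = -186608*86195 = -16084676560)
R = -128549/7 (R = -(148252 - 1*19703)/7 = -(148252 - 19703)/7 = -⅐*128549 = -128549/7 ≈ -18364.)
M(v) = v
x = 6191255/128451 (x = (-436329 - 448136)/(-128549/7 + 14) = -884465/(-128451/7) = -884465*(-7/128451) = 6191255/128451 ≈ 48.199)
A/x = -16084676560/6191255/128451 = -16084676560*128451/6191255 = -413218557761712/1238251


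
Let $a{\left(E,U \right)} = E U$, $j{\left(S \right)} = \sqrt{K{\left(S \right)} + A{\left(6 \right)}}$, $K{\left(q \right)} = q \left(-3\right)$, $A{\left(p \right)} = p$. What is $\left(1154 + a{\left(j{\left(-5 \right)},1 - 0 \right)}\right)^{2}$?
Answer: $\left(1154 + \sqrt{21}\right)^{2} \approx 1.3423 \cdot 10^{6}$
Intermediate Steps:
$K{\left(q \right)} = - 3 q$
$j{\left(S \right)} = \sqrt{6 - 3 S}$ ($j{\left(S \right)} = \sqrt{- 3 S + 6} = \sqrt{6 - 3 S}$)
$\left(1154 + a{\left(j{\left(-5 \right)},1 - 0 \right)}\right)^{2} = \left(1154 + \sqrt{6 - -15} \left(1 - 0\right)\right)^{2} = \left(1154 + \sqrt{6 + 15} \left(1 + 0\right)\right)^{2} = \left(1154 + \sqrt{21} \cdot 1\right)^{2} = \left(1154 + \sqrt{21}\right)^{2}$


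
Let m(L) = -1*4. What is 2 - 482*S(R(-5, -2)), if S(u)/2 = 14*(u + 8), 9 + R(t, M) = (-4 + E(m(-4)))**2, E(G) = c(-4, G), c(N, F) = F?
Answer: -850246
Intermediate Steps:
m(L) = -4
E(G) = G
R(t, M) = 55 (R(t, M) = -9 + (-4 - 4)**2 = -9 + (-8)**2 = -9 + 64 = 55)
S(u) = 224 + 28*u (S(u) = 2*(14*(u + 8)) = 2*(14*(8 + u)) = 2*(112 + 14*u) = 224 + 28*u)
2 - 482*S(R(-5, -2)) = 2 - 482*(224 + 28*55) = 2 - 482*(224 + 1540) = 2 - 482*1764 = 2 - 850248 = -850246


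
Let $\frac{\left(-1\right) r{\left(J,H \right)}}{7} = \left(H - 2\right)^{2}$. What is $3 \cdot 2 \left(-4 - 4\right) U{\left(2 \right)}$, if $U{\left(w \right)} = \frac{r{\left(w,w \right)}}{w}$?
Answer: $0$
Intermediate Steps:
$r{\left(J,H \right)} = - 7 \left(-2 + H\right)^{2}$ ($r{\left(J,H \right)} = - 7 \left(H - 2\right)^{2} = - 7 \left(-2 + H\right)^{2}$)
$U{\left(w \right)} = - \frac{7 \left(-2 + w\right)^{2}}{w}$ ($U{\left(w \right)} = \frac{\left(-7\right) \left(-2 + w\right)^{2}}{w} = - \frac{7 \left(-2 + w\right)^{2}}{w}$)
$3 \cdot 2 \left(-4 - 4\right) U{\left(2 \right)} = 3 \cdot 2 \left(-4 - 4\right) \left(- \frac{7 \left(-2 + 2\right)^{2}}{2}\right) = 3 \cdot 2 \left(- 8 \left(\left(-7\right) \frac{1}{2} \cdot 0^{2}\right)\right) = 3 \cdot 2 \left(- 8 \left(\left(-7\right) \frac{1}{2} \cdot 0\right)\right) = 3 \cdot 2 \left(\left(-8\right) 0\right) = 3 \cdot 2 \cdot 0 = 3 \cdot 0 = 0$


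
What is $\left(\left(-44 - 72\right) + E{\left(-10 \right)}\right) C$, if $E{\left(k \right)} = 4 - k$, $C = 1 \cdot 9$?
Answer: $-918$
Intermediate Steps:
$C = 9$
$\left(\left(-44 - 72\right) + E{\left(-10 \right)}\right) C = \left(\left(-44 - 72\right) + \left(4 - -10\right)\right) 9 = \left(\left(-44 - 72\right) + \left(4 + 10\right)\right) 9 = \left(-116 + 14\right) 9 = \left(-102\right) 9 = -918$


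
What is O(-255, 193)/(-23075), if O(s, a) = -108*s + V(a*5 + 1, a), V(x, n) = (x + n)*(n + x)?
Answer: -1370821/23075 ≈ -59.407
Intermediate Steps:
V(x, n) = (n + x)**2 (V(x, n) = (n + x)*(n + x) = (n + x)**2)
O(s, a) = (1 + 6*a)**2 - 108*s (O(s, a) = -108*s + (a + (a*5 + 1))**2 = -108*s + (a + (5*a + 1))**2 = -108*s + (a + (1 + 5*a))**2 = -108*s + (1 + 6*a)**2 = (1 + 6*a)**2 - 108*s)
O(-255, 193)/(-23075) = ((1 + 6*193)**2 - 108*(-255))/(-23075) = ((1 + 1158)**2 + 27540)*(-1/23075) = (1159**2 + 27540)*(-1/23075) = (1343281 + 27540)*(-1/23075) = 1370821*(-1/23075) = -1370821/23075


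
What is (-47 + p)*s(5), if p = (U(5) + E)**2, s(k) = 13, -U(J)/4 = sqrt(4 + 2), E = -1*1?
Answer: 650 + 104*sqrt(6) ≈ 904.75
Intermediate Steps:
E = -1
U(J) = -4*sqrt(6) (U(J) = -4*sqrt(4 + 2) = -4*sqrt(6))
p = (-1 - 4*sqrt(6))**2 (p = (-4*sqrt(6) - 1)**2 = (-1 - 4*sqrt(6))**2 ≈ 116.60)
(-47 + p)*s(5) = (-47 + (97 + 8*sqrt(6)))*13 = (50 + 8*sqrt(6))*13 = 650 + 104*sqrt(6)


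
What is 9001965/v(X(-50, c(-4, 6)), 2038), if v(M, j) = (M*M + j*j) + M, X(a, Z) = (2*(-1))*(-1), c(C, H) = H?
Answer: 257199/118670 ≈ 2.1673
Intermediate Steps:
X(a, Z) = 2 (X(a, Z) = -2*(-1) = 2)
v(M, j) = M + M² + j² (v(M, j) = (M² + j²) + M = M + M² + j²)
9001965/v(X(-50, c(-4, 6)), 2038) = 9001965/(2 + 2² + 2038²) = 9001965/(2 + 4 + 4153444) = 9001965/4153450 = 9001965*(1/4153450) = 257199/118670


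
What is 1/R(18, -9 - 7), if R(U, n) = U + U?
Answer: 1/36 ≈ 0.027778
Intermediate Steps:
R(U, n) = 2*U
1/R(18, -9 - 7) = 1/(2*18) = 1/36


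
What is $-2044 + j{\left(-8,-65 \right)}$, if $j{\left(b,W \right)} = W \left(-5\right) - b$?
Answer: $-1711$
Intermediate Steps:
$j{\left(b,W \right)} = - b - 5 W$ ($j{\left(b,W \right)} = - 5 W - b = - b - 5 W$)
$-2044 + j{\left(-8,-65 \right)} = -2044 - -333 = -2044 + \left(8 + 325\right) = -2044 + 333 = -1711$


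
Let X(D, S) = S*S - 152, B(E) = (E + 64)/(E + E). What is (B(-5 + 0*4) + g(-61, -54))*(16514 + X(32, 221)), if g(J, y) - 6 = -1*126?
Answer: -82090577/10 ≈ -8.2091e+6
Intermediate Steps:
g(J, y) = -120 (g(J, y) = 6 - 1*126 = 6 - 126 = -120)
B(E) = (64 + E)/(2*E) (B(E) = (64 + E)/((2*E)) = (64 + E)*(1/(2*E)) = (64 + E)/(2*E))
X(D, S) = -152 + S**2 (X(D, S) = S**2 - 152 = -152 + S**2)
(B(-5 + 0*4) + g(-61, -54))*(16514 + X(32, 221)) = ((64 + (-5 + 0*4))/(2*(-5 + 0*4)) - 120)*(16514 + (-152 + 221**2)) = ((64 + (-5 + 0))/(2*(-5 + 0)) - 120)*(16514 + (-152 + 48841)) = ((1/2)*(64 - 5)/(-5) - 120)*(16514 + 48689) = ((1/2)*(-1/5)*59 - 120)*65203 = (-59/10 - 120)*65203 = -1259/10*65203 = -82090577/10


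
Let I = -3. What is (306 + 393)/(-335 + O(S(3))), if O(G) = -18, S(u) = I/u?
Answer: -699/353 ≈ -1.9802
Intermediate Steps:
S(u) = -3/u
(306 + 393)/(-335 + O(S(3))) = (306 + 393)/(-335 - 18) = 699/(-353) = 699*(-1/353) = -699/353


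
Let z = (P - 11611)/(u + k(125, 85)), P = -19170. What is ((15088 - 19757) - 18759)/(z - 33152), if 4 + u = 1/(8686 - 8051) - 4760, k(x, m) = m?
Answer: 69608430192/98480482993 ≈ 0.70682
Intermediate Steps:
u = -3025139/635 (u = -4 + (1/(8686 - 8051) - 4760) = -4 + (1/635 - 4760) = -4 - 3022599/635 = -3025139/635 ≈ -4764.0)
z = 19545935/2971164 (z = (-19170 - 11611)/(-3025139/635 + 85) = -30781/(-2971164/635) = -30781*(-635/2971164) = 19545935/2971164 ≈ 6.5785)
((15088 - 19757) - 18759)/(z - 33152) = ((15088 - 19757) - 18759)/(19545935/2971164 - 33152) = (-4669 - 18759)/(-98480482993/2971164) = -23428*(-2971164/98480482993) = 69608430192/98480482993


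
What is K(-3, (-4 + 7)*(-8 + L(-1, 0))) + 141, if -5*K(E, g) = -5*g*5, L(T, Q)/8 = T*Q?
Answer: 21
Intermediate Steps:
L(T, Q) = 8*Q*T (L(T, Q) = 8*(T*Q) = 8*(Q*T) = 8*Q*T)
K(E, g) = 5*g (K(E, g) = -(-5*g)*5/5 = -(-5)*g = 5*g)
K(-3, (-4 + 7)*(-8 + L(-1, 0))) + 141 = 5*((-4 + 7)*(-8 + 8*0*(-1))) + 141 = 5*(3*(-8 + 0)) + 141 = 5*(3*(-8)) + 141 = 5*(-24) + 141 = -120 + 141 = 21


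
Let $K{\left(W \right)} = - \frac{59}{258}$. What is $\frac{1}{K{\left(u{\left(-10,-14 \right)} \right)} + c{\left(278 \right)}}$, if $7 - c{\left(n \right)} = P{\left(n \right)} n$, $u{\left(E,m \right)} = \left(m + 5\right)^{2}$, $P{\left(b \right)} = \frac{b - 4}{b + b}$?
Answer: $- \frac{258}{33599} \approx -0.0076788$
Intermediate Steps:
$P{\left(b \right)} = \frac{-4 + b}{2 b}$
$u{\left(E,m \right)} = \left(5 + m\right)^{2}$
$K{\left(W \right)} = - \frac{59}{258}$ ($K{\left(W \right)} = \left(-59\right) \frac{1}{258} = - \frac{59}{258}$)
$c{\left(n \right)} = 9 - \frac{n}{2}$ ($c{\left(n \right)} = 7 - \frac{-4 + n}{2 n} n = 7 - \left(-2 + \frac{n}{2}\right) = 9 - \frac{n}{2}$)
$\frac{1}{K{\left(u{\left(-10,-14 \right)} \right)} + c{\left(278 \right)}} = \frac{1}{- \frac{59}{258} + \left(9 - 139\right)} = \frac{1}{- \frac{59}{258} - 130} = \frac{1}{- \frac{33599}{258}} = - \frac{258}{33599}$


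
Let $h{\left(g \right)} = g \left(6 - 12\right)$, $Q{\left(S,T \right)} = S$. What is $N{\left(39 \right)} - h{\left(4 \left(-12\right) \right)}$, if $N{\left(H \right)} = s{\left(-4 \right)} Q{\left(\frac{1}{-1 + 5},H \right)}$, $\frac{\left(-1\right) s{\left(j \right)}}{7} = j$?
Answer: $-281$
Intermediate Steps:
$s{\left(j \right)} = - 7 j$
$N{\left(H \right)} = 7$ ($N{\left(H \right)} = \frac{\left(-7\right) \left(-4\right)}{-1 + 5} = \frac{28}{4} = 28 \cdot \frac{1}{4} = 7$)
$h{\left(g \right)} = - 6 g$ ($h{\left(g \right)} = g \left(-6\right) = - 6 g$)
$N{\left(39 \right)} - h{\left(4 \left(-12\right) \right)} = 7 - - 6 \cdot 4 \left(-12\right) = 7 - \left(-6\right) \left(-48\right) = 7 - 288 = -281$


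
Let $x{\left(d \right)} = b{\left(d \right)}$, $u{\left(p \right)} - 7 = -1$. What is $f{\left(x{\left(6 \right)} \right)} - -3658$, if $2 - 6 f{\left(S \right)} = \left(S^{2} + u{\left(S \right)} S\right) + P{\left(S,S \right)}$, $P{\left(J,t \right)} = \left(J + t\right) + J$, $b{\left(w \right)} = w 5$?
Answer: $\frac{10390}{3} \approx 3463.3$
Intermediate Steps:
$u{\left(p \right)} = 6$ ($u{\left(p \right)} = 7 - 1 = 6$)
$b{\left(w \right)} = 5 w$
$x{\left(d \right)} = 5 d$
$P{\left(J,t \right)} = t + 2 J$
$f{\left(S \right)} = \frac{1}{3} - \frac{3 S}{2} - \frac{S^{2}}{6}$ ($f{\left(S \right)} = \frac{1}{3} - \frac{\left(S^{2} + 6 S\right) + \left(S + 2 S\right)}{6} = \frac{1}{3} - \frac{\left(S^{2} + 6 S\right) + 3 S}{6} = \frac{1}{3} - \frac{S^{2} + 9 S}{6} = \frac{1}{3} - \left(\frac{S^{2}}{6} + \frac{3 S}{2}\right) = \frac{1}{3} - \frac{3 S}{2} - \frac{S^{2}}{6}$)
$f{\left(x{\left(6 \right)} \right)} - -3658 = \left(\frac{1}{3} - \frac{3 \cdot 5 \cdot 6}{2} - \frac{\left(5 \cdot 6\right)^{2}}{6}\right) - -3658 = \left(\frac{1}{3} - 45 - \frac{30^{2}}{6}\right) + 3658 = \left(\frac{1}{3} - 45 - 150\right) + 3658 = - \frac{584}{3} + 3658 = \frac{10390}{3}$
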